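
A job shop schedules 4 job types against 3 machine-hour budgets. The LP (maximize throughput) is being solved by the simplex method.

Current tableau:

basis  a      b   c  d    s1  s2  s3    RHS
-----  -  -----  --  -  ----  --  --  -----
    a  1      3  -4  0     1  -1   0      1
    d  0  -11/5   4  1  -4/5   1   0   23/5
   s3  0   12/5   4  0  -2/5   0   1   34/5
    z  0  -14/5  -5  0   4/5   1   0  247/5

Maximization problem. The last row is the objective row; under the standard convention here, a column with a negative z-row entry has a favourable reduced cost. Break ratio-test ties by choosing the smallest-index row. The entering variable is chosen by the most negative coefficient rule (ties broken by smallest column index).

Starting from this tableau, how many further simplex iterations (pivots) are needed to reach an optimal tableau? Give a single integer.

pivot: c in, d out → z = 1103/20
pivot: b in, s3 out → z = 2659/46
No improving column remains; optimal.

2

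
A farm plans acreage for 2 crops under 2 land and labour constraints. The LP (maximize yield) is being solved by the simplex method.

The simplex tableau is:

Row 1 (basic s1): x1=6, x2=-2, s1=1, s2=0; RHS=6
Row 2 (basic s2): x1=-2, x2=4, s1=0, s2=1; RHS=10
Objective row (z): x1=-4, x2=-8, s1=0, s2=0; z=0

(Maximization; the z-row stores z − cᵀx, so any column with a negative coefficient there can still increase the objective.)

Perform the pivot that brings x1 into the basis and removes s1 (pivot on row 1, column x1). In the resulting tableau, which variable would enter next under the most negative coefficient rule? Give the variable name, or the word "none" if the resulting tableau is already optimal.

Pivot element 6. New z-row = old z-row − (-4)·(row 1/6).
Updated z-row coefficients: x1: 0, x2: -28/3, s1: 2/3, s2: 0.
The most negative is -28/3 in column x2, so x2 would enter next.

x2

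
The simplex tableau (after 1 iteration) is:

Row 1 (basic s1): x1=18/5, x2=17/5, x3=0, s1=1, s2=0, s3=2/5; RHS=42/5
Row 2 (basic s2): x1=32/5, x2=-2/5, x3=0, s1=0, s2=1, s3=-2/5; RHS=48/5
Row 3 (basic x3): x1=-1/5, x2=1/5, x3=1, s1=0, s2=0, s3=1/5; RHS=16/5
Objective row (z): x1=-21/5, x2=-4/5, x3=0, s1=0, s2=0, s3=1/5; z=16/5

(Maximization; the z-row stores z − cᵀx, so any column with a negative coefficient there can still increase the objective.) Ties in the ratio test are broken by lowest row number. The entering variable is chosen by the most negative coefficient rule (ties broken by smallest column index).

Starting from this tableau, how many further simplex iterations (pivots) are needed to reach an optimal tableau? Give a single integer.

2

pivot: x1 in, s2 out → z = 19/2
pivot: x2 in, s1 out → z = 301/29
No improving column remains; optimal.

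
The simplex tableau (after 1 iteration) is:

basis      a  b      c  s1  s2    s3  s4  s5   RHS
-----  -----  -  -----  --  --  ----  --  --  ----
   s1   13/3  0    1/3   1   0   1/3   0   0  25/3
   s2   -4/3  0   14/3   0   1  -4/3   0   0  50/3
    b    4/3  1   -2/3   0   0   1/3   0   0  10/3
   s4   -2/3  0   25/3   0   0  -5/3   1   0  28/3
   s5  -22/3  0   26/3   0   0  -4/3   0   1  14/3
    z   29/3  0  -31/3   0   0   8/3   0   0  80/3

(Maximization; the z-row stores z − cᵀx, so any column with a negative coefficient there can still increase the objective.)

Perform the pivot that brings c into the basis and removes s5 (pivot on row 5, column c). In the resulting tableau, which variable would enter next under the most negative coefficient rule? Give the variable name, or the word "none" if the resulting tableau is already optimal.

Pivot element 26/3. New z-row = old z-row − (-31/3)·(row 5/(26/3)).
Updated z-row coefficients: a: 12/13, b: 0, c: 0, s1: 0, s2: 0, s3: 14/13, s4: 0, s5: 31/26.
No coefficient is strictly negative; the tableau after this pivot is optimal.

none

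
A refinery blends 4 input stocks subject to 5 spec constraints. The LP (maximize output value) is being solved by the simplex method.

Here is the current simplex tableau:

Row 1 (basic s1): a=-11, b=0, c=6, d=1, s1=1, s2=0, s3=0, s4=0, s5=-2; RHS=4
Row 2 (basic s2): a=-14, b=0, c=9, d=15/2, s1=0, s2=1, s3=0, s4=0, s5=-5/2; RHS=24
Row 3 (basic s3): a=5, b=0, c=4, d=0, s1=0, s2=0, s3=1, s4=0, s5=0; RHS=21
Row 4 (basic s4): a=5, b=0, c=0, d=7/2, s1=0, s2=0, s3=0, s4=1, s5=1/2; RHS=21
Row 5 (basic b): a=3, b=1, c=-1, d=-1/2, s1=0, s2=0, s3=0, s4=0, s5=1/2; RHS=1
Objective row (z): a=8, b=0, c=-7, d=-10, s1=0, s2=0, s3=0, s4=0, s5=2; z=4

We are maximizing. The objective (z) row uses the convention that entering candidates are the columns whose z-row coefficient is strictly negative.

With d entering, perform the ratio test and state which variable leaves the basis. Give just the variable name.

s2

Ratios: row 1 (s1): 4/1 = 4; row 2 (s2): 24/(15/2) = 16/5; row 3 (s3): entry 0 ≤ 0, skip; row 4 (s4): 21/(7/2) = 6; row 5 (b): entry -1/2 ≤ 0, skip.
Minimum ratio 16/5 is in the s2 row, so s2 leaves.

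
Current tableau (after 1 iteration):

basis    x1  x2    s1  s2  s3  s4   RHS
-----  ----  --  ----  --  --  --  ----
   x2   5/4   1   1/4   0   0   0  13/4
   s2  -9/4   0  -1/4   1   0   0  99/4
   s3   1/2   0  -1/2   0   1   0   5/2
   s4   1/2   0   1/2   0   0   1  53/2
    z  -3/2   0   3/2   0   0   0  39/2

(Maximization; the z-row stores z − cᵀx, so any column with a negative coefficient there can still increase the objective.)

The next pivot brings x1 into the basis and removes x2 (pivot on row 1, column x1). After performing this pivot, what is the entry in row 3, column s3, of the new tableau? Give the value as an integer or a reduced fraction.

Pivot element is row 1, column x1: 5/4.
Normalize row 1: new (row 1, s3) = 0/(5/4) = 0.
row 3 ← row 3 − (1/2)·(new row 1): 1 − (1/2)·0 = 1.

1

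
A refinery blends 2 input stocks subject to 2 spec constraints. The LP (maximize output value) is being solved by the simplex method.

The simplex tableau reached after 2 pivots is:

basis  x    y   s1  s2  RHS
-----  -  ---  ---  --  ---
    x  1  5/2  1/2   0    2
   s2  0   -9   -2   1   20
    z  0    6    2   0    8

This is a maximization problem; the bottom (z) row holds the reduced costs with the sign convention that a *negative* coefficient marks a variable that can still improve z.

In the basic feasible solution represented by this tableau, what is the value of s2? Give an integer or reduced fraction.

s2 is basic (row 2); its value is the RHS of that row: 20.

20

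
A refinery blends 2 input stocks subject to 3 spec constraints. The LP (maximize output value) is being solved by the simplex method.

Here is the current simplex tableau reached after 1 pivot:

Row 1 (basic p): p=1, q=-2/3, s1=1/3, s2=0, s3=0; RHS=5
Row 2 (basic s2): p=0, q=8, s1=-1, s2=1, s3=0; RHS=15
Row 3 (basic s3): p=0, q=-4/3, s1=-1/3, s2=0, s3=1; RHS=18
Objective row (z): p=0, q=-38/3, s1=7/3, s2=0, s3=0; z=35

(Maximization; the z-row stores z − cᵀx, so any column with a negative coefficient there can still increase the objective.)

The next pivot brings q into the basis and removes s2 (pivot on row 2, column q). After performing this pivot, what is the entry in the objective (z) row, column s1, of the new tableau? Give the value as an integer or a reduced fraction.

Pivot element is row 2, column q: 8.
Normalize row 2: new (row 2, s1) = (-1)/8 = -1/8.
z-row ← z-row − (-38/3)·(new row 2): 7/3 − (-38/3)·(-1/8) = 3/4.

3/4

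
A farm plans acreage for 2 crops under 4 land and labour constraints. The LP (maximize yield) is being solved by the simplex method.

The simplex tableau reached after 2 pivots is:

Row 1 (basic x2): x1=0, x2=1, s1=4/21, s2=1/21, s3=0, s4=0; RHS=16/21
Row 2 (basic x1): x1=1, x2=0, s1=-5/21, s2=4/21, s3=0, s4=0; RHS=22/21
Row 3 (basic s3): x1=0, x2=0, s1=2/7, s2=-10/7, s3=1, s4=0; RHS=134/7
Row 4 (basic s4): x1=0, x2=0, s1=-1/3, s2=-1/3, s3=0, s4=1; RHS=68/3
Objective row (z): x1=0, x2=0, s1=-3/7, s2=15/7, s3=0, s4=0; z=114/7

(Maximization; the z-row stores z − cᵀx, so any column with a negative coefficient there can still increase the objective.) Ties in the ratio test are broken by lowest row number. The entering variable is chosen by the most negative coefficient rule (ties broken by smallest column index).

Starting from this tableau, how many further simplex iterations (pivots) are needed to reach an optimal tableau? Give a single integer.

pivot: s1 in, x2 out → z = 18
No improving column remains; optimal.

1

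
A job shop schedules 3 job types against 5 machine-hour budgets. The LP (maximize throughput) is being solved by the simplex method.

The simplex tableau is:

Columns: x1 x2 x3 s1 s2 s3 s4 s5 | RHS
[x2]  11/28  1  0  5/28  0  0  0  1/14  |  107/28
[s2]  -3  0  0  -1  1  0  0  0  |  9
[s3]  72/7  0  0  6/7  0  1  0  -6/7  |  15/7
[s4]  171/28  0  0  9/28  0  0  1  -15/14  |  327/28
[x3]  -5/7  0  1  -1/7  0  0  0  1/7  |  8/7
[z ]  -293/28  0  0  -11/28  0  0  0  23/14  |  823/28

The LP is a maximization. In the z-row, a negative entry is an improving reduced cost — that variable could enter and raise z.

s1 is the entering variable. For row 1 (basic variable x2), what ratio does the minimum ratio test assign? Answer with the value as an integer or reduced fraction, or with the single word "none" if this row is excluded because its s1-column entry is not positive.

Ratio = RHS / (s1 entry) = (107/28) / (5/28) = 107/5.

107/5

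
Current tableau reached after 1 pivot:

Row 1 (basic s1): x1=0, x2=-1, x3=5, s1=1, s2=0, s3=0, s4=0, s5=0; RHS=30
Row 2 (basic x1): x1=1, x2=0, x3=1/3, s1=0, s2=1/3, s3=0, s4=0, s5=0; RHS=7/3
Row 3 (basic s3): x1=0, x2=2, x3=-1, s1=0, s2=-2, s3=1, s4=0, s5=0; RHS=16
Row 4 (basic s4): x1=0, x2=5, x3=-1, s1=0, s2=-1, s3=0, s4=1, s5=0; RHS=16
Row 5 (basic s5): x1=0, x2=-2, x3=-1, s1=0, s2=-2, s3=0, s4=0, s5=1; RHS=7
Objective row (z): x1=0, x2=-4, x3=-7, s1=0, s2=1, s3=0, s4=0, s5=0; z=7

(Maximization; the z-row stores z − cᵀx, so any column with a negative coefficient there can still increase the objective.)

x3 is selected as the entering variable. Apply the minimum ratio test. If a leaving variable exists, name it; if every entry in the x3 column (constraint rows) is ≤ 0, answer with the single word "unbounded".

s1

Ratios: row 1 (s1): 30/5 = 6; row 2 (x1): (7/3)/(1/3) = 7; row 3 (s3): entry -1 ≤ 0, skip; row 4 (s4): entry -1 ≤ 0, skip; row 5 (s5): entry -1 ≤ 0, skip.
Minimum ratio is in the s1 row, so s1 leaves.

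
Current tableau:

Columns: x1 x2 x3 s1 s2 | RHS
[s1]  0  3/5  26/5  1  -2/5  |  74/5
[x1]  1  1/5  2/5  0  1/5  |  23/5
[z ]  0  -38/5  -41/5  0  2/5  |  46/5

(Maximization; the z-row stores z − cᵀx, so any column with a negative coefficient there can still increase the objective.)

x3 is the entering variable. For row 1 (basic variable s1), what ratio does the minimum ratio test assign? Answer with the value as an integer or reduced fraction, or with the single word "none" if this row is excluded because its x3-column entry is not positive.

Ratio = RHS / (x3 entry) = (74/5) / (26/5) = 37/13.

37/13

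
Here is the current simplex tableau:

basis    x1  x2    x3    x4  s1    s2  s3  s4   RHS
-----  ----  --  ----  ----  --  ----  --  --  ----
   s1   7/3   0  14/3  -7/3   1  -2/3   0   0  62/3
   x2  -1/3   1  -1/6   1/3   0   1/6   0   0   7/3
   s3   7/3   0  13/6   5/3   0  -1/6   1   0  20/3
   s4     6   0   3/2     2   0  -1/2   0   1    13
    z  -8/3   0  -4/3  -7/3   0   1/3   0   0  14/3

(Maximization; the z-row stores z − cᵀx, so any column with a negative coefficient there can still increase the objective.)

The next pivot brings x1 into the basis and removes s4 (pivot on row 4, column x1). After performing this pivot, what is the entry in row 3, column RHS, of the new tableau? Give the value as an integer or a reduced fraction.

Pivot element is row 4, column x1: 6.
Normalize row 4: new (row 4, RHS) = 13/6 = 13/6.
row 3 ← row 3 − (7/3)·(new row 4): 20/3 − (7/3)·(13/6) = 29/18.

29/18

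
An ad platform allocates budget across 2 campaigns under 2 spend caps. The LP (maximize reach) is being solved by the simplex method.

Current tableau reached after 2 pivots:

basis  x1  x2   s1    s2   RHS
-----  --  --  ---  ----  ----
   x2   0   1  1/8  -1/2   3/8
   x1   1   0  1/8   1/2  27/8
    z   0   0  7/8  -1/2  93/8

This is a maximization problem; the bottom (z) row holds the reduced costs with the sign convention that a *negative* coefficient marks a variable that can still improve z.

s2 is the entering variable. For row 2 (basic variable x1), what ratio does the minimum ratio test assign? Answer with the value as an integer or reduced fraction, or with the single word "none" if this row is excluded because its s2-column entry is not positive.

27/4

Ratio = RHS / (s2 entry) = (27/8) / (1/2) = 27/4.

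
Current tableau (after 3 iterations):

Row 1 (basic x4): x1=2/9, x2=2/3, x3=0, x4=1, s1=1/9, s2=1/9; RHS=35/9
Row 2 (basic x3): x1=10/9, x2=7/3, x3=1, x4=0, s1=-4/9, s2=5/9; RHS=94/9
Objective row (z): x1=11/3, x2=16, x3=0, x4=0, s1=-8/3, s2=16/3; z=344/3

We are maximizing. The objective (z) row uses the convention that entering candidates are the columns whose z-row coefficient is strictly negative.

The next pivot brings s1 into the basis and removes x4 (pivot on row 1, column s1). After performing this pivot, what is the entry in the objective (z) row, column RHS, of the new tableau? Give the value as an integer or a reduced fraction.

208

Pivot element is row 1, column s1: 1/9.
Normalize row 1: new (row 1, RHS) = (35/9)/(1/9) = 35.
z-row ← z-row − (-8/3)·(new row 1): 344/3 − (-8/3)·35 = 208.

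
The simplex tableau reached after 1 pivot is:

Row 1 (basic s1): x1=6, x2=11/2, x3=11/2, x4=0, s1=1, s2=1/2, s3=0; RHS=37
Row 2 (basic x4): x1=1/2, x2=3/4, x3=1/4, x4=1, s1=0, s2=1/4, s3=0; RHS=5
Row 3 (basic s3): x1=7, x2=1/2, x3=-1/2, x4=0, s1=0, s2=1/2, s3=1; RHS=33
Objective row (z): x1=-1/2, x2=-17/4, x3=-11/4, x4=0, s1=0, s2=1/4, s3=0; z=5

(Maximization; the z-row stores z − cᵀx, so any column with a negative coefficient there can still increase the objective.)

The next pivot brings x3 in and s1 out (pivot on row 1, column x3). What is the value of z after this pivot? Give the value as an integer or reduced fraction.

47/2

Minimum ratio for x3: 37/(11/2) = 74/11.
z changes by −(z-row coeff of x3)·ratio = −(-11/4)·(74/11) = 37/2.
New z = 5 + (37/2) = 47/2.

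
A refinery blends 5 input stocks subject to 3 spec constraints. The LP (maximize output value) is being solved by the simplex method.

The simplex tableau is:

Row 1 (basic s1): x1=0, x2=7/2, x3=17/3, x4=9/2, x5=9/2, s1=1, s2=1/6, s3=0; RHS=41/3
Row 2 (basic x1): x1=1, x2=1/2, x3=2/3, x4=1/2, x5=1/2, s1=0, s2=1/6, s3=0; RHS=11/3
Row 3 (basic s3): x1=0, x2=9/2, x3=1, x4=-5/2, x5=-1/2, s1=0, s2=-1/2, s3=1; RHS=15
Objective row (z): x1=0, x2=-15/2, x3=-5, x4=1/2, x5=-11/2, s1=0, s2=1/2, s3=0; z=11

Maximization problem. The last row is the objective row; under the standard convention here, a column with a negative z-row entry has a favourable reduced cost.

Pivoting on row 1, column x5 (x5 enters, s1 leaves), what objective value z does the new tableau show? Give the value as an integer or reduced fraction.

Minimum ratio for x5: (41/3)/(9/2) = 82/27.
z changes by −(z-row coeff of x5)·ratio = −(-11/2)·(82/27) = 451/27.
New z = 11 + (451/27) = 748/27.

748/27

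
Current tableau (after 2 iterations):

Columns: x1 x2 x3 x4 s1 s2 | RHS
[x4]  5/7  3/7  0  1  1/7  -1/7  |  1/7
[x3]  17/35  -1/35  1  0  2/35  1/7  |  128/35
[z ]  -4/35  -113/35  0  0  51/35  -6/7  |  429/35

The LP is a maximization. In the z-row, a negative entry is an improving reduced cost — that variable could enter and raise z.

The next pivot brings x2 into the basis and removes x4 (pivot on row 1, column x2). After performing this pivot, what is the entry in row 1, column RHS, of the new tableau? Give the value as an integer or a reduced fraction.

1/3

Pivot element is row 1, column x2: 3/7.
Normalize row 1: new (row 1, RHS) = (1/7)/(3/7) = 1/3.
Row 1 is the pivot row, so the entry is 1/3.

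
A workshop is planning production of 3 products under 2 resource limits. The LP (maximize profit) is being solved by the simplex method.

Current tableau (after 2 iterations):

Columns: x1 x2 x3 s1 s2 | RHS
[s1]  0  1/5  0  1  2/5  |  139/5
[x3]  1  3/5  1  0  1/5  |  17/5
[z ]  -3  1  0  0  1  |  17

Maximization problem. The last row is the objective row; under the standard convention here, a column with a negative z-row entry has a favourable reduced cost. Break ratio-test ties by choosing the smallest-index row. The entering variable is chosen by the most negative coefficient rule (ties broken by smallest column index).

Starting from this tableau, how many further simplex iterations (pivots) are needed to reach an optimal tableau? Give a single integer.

pivot: x1 in, x3 out → z = 136/5
No improving column remains; optimal.

1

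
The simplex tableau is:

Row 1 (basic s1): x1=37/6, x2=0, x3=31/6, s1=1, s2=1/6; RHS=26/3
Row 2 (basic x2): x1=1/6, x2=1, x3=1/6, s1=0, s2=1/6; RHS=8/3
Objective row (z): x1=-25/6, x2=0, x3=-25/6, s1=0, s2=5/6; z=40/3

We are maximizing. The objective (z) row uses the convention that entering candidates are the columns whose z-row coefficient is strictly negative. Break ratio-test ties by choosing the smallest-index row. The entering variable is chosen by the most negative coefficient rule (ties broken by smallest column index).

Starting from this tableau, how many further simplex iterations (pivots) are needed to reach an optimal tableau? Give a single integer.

pivot: x1 in, s1 out → z = 710/37
pivot: x3 in, x1 out → z = 630/31
No improving column remains; optimal.

2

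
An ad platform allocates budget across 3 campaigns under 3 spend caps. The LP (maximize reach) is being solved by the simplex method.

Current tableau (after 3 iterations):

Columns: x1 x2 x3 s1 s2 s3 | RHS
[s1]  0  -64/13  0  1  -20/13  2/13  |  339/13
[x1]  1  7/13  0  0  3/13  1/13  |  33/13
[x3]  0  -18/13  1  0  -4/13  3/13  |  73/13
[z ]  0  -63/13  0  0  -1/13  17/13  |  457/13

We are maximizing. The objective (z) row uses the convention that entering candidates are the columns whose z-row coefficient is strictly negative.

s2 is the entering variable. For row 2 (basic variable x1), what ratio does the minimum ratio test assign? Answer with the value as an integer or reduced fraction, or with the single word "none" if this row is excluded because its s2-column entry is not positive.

11

Ratio = RHS / (s2 entry) = (33/13) / (3/13) = 11.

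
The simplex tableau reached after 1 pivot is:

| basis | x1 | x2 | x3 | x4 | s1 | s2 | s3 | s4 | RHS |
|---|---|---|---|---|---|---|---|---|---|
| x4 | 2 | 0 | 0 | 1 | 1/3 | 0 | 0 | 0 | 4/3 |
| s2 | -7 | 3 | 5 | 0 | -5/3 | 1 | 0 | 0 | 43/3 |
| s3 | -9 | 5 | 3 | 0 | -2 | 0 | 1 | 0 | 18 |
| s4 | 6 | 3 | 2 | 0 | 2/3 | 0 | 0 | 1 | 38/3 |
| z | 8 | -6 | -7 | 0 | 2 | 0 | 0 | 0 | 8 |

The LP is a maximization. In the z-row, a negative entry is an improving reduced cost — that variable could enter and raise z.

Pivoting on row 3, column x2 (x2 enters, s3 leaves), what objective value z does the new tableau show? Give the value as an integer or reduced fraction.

148/5

Minimum ratio for x2: 18/5 = 18/5.
z changes by −(z-row coeff of x2)·ratio = −(-6)·(18/5) = 108/5.
New z = 8 + (108/5) = 148/5.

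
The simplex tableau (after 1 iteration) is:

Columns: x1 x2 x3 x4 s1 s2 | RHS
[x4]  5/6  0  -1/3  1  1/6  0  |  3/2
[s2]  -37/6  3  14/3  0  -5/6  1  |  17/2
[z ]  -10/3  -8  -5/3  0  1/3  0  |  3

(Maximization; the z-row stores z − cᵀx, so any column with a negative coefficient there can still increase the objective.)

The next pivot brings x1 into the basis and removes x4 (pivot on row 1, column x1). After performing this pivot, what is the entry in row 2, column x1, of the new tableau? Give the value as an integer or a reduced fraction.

0

Pivot element is row 1, column x1: 5/6.
Normalize row 1: new (row 1, x1) = (5/6)/(5/6) = 1.
row 2 ← row 2 − (-37/6)·(new row 1): -37/6 − (-37/6)·1 = 0.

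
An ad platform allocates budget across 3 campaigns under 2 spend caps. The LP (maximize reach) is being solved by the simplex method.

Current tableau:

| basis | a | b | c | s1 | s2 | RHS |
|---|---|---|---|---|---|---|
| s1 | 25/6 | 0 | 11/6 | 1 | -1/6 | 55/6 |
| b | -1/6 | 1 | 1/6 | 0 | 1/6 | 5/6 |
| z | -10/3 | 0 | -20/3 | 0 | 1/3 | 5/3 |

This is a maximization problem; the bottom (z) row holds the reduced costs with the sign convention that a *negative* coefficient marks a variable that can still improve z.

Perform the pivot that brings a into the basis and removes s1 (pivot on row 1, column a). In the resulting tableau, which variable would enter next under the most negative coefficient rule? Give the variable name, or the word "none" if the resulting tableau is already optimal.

Pivot element 25/6. New z-row = old z-row − (-10/3)·(row 1/(25/6)).
Updated z-row coefficients: a: 0, b: 0, c: -26/5, s1: 4/5, s2: 1/5.
The most negative is -26/5 in column c, so c would enter next.

c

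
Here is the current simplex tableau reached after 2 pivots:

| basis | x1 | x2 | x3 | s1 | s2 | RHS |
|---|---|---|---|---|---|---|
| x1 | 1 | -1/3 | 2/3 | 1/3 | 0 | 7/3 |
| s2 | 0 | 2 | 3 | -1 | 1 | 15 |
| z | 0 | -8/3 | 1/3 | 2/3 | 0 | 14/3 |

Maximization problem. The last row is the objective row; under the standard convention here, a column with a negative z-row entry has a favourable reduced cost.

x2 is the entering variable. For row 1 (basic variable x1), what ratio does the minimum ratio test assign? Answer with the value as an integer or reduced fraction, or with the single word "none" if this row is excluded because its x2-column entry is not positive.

The x2 entry in row 1 is -1/3 ≤ 0, so this row gives no ratio.

none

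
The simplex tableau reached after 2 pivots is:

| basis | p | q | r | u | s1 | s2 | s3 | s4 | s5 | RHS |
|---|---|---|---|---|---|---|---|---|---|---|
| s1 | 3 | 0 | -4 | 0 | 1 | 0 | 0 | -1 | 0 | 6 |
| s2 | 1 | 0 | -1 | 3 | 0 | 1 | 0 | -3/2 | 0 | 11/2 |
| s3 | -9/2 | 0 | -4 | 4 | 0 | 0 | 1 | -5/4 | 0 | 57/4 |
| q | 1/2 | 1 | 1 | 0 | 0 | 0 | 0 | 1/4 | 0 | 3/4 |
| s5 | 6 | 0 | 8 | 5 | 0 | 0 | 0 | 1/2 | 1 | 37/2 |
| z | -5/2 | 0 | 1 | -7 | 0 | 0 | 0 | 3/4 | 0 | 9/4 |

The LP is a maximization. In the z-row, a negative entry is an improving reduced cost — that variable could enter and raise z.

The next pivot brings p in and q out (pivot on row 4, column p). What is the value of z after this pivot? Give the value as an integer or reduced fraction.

Minimum ratio for p: (3/4)/(1/2) = 3/2.
z changes by −(z-row coeff of p)·ratio = −(-5/2)·(3/2) = 15/4.
New z = 9/4 + (15/4) = 6.

6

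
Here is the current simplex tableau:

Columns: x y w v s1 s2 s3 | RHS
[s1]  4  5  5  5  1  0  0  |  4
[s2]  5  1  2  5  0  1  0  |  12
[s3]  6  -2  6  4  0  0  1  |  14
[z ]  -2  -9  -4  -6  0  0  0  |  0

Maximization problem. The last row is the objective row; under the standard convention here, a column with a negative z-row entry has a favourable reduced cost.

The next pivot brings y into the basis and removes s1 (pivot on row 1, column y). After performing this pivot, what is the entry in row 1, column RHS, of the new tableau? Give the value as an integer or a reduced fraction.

Pivot element is row 1, column y: 5.
Normalize row 1: new (row 1, RHS) = 4/5 = 4/5.
Row 1 is the pivot row, so the entry is 4/5.

4/5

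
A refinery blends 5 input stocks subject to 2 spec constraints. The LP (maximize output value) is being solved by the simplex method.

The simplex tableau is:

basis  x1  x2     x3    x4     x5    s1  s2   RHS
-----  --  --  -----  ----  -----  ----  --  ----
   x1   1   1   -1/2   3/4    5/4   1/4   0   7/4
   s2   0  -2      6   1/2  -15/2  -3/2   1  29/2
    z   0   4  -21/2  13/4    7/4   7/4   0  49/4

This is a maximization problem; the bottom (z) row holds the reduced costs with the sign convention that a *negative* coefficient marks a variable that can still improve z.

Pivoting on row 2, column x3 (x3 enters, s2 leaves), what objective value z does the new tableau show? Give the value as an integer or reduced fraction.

Minimum ratio for x3: (29/2)/6 = 29/12.
z changes by −(z-row coeff of x3)·ratio = −(-21/2)·(29/12) = 203/8.
New z = 49/4 + (203/8) = 301/8.

301/8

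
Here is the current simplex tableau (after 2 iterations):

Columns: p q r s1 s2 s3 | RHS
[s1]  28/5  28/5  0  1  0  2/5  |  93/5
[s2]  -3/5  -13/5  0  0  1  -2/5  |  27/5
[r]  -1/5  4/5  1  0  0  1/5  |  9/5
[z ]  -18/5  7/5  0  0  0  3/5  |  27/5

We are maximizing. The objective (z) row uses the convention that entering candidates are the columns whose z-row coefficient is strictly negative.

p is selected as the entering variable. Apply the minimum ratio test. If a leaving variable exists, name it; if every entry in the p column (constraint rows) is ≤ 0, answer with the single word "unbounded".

s1

Ratios: row 1 (s1): (93/5)/(28/5) = 93/28; row 2 (s2): entry -3/5 ≤ 0, skip; row 3 (r): entry -1/5 ≤ 0, skip.
Minimum ratio is in the s1 row, so s1 leaves.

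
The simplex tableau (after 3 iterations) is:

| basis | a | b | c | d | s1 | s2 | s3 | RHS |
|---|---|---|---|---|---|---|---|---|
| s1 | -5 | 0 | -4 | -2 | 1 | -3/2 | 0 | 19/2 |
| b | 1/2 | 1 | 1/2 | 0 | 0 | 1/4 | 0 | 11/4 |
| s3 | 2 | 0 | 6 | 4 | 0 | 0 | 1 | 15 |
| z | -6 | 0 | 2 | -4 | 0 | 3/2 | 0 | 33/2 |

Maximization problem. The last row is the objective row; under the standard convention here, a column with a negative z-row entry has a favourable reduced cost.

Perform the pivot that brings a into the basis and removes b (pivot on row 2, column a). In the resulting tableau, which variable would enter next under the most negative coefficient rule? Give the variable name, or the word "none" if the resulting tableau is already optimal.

d

Pivot element 1/2. New z-row = old z-row − (-6)·(row 2/(1/2)).
Updated z-row coefficients: a: 0, b: 12, c: 8, d: -4, s1: 0, s2: 9/2, s3: 0.
The most negative is -4 in column d, so d would enter next.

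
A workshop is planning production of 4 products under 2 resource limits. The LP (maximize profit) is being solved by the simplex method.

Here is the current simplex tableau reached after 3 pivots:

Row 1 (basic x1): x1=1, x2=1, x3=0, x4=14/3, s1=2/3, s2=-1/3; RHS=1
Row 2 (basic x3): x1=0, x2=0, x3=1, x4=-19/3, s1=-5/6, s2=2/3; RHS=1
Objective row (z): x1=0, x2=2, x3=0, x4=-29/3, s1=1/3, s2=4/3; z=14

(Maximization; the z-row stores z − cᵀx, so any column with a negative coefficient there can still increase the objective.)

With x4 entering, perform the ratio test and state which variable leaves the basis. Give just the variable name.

x1

Ratios: row 1 (x1): 1/(14/3) = 3/14; row 2 (x3): entry -19/3 ≤ 0, skip.
Minimum ratio 3/14 is in the x1 row, so x1 leaves.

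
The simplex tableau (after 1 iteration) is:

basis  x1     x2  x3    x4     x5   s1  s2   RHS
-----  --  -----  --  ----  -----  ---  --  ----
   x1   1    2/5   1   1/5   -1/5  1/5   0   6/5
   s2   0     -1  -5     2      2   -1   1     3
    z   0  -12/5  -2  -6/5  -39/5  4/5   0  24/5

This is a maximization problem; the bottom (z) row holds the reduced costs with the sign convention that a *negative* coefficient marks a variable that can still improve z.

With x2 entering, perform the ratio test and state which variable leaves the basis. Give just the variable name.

Ratios: row 1 (x1): (6/5)/(2/5) = 3; row 2 (s2): entry -1 ≤ 0, skip.
Minimum ratio 3 is in the x1 row, so x1 leaves.

x1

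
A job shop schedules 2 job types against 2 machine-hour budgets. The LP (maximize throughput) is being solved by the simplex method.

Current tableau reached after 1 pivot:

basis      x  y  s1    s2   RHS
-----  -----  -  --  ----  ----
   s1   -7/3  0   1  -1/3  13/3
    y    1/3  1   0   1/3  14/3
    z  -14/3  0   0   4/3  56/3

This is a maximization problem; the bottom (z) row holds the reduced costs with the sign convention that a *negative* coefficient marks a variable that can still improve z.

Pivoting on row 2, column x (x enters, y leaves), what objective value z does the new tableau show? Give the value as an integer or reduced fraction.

Minimum ratio for x: (14/3)/(1/3) = 14.
z changes by −(z-row coeff of x)·ratio = −(-14/3)·14 = 196/3.
New z = 56/3 + (196/3) = 84.

84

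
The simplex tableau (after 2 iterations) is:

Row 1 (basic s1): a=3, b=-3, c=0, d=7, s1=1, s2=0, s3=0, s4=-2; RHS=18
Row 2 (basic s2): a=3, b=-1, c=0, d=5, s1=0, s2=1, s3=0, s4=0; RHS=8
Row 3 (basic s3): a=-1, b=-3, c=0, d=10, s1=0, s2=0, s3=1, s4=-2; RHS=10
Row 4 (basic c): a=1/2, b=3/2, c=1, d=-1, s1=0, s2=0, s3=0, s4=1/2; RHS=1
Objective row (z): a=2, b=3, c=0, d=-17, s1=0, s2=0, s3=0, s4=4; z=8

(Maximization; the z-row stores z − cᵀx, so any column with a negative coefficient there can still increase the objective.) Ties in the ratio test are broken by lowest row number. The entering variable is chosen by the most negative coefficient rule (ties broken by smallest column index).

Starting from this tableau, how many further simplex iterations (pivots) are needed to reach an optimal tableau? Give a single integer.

pivot: d in, s3 out → z = 25
pivot: b in, c out → z = 57/2
No improving column remains; optimal.

2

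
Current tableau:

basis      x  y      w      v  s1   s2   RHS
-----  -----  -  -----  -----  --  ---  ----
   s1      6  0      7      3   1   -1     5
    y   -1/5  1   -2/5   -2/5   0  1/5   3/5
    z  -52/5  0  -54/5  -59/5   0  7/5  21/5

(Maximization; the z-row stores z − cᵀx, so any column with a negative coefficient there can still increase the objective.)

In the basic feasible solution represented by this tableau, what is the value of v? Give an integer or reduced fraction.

v is nonbasic (not in the basis column), so its value in the current BFS is 0.

0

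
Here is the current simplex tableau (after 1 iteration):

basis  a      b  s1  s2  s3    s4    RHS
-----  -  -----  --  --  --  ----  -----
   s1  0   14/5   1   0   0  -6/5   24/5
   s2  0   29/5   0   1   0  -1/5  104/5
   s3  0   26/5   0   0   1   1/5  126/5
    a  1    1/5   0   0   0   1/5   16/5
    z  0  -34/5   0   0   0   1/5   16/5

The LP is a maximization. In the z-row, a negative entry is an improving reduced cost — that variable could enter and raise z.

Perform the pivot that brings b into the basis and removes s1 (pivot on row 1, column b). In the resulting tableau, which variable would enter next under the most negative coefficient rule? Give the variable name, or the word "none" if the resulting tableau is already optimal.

s4

Pivot element 14/5. New z-row = old z-row − (-34/5)·(row 1/(14/5)).
Updated z-row coefficients: a: 0, b: 0, s1: 17/7, s2: 0, s3: 0, s4: -19/7.
The most negative is -19/7 in column s4, so s4 would enter next.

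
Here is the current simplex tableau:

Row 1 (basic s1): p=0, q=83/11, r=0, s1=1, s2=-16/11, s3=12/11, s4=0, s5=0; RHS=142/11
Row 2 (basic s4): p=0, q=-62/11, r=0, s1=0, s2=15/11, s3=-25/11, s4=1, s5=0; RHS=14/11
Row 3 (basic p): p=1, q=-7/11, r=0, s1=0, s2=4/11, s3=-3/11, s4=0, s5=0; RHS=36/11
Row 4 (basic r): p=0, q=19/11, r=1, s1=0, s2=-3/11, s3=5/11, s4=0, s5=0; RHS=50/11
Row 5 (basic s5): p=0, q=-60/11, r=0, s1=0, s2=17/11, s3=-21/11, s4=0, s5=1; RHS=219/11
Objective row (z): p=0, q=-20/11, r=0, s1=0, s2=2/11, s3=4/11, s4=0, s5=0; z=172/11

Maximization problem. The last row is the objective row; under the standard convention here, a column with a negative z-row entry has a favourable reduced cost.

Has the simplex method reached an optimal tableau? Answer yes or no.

Column q has objective-row coefficient -20/11, which is negative; an improving pivot exists, so not yet optimal.

no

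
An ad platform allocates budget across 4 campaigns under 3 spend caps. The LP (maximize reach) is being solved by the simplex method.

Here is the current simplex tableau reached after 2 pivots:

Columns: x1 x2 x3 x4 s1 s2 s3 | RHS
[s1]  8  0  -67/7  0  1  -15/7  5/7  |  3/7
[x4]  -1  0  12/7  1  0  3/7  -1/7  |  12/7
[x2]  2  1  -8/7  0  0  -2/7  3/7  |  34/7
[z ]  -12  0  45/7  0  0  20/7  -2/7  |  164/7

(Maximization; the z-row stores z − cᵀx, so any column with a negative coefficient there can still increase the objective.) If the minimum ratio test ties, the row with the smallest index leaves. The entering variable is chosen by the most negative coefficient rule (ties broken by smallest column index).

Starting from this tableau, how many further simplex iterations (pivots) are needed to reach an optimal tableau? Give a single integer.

3

pivot: x1 in, s1 out → z = 337/14
pivot: x3 in, x4 out → z = 1483/29
pivot: s3 in, x2 out → z = 563/11
No improving column remains; optimal.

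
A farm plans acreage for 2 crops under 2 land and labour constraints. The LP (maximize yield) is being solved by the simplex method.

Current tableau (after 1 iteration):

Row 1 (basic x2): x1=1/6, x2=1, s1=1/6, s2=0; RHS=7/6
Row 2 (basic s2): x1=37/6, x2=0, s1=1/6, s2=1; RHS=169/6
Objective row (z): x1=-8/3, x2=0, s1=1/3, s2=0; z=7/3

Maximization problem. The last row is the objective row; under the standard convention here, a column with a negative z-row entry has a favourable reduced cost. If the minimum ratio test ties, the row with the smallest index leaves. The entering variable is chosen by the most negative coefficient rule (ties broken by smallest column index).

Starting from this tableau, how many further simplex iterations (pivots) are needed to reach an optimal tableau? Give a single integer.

1

pivot: x1 in, s2 out → z = 537/37
No improving column remains; optimal.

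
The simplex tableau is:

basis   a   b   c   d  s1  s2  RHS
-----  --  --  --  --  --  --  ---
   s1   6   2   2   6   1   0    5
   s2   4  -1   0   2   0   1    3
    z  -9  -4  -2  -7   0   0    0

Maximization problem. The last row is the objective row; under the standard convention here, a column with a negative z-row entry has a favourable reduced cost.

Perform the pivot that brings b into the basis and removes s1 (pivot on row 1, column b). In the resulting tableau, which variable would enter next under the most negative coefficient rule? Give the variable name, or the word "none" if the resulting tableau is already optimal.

none

Pivot element 2. New z-row = old z-row − (-4)·(row 1/2).
Updated z-row coefficients: a: 3, b: 0, c: 2, d: 5, s1: 2, s2: 0.
No coefficient is strictly negative; the tableau after this pivot is optimal.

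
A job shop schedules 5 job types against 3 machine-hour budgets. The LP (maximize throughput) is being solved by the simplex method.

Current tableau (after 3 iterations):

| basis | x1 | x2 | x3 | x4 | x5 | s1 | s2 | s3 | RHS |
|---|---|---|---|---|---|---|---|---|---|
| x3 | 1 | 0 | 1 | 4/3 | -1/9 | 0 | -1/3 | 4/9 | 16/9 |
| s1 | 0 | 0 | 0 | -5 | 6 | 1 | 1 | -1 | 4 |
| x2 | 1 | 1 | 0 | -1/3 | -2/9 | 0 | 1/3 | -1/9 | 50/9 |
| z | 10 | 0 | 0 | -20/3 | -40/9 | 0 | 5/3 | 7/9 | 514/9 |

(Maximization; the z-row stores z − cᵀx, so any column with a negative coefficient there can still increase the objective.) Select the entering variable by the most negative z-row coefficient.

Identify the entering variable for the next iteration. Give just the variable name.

Objective-row coefficients: x1: 10, x2: 0, x3: 0, x4: -20/3, x5: -40/9, s1: 0, s2: 5/3, s3: 7/9.
The most negative is -20/3 in column x4, so x4 enters.

x4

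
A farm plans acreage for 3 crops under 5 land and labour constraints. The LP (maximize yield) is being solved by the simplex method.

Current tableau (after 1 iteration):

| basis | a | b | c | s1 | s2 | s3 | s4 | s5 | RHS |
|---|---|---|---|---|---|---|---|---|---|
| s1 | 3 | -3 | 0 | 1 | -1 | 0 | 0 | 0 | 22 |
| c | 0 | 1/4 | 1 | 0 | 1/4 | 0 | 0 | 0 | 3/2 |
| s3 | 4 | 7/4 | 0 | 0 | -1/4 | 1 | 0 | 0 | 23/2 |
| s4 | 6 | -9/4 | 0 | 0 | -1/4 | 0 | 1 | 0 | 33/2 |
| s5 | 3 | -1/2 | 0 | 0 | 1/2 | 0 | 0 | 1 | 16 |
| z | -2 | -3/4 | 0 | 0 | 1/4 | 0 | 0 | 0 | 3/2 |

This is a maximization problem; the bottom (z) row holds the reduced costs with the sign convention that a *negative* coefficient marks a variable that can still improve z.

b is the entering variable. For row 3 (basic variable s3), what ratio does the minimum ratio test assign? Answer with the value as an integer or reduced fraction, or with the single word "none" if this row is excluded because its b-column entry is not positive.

Ratio = RHS / (b entry) = (23/2) / (7/4) = 46/7.

46/7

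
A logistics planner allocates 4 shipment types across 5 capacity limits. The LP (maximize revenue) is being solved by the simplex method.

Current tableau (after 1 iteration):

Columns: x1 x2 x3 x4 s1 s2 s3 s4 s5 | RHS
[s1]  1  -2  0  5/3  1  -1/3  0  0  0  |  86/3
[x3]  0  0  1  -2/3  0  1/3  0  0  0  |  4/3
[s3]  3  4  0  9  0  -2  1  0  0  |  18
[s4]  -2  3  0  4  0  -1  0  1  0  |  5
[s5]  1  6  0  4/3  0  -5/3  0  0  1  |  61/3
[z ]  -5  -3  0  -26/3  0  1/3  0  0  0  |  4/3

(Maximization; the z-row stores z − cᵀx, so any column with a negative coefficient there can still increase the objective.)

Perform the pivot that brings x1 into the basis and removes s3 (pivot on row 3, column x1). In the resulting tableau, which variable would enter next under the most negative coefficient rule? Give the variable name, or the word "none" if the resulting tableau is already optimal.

Pivot element 3. New z-row = old z-row − (-5)·(row 3/3).
Updated z-row coefficients: x1: 0, x2: 11/3, x3: 0, x4: 19/3, s1: 0, s2: -3, s3: 5/3, s4: 0, s5: 0.
The most negative is -3 in column s2, so s2 would enter next.

s2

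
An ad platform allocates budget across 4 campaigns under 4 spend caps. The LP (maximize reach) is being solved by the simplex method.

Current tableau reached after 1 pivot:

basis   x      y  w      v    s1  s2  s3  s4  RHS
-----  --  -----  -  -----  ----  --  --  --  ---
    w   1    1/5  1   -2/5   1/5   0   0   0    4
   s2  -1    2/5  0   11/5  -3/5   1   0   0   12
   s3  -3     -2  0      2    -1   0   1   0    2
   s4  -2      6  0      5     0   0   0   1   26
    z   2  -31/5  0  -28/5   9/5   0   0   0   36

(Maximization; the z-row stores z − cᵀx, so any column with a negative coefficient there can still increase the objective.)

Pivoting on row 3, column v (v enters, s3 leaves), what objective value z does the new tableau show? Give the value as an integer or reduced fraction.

208/5

Minimum ratio for v: 2/2 = 1.
z changes by −(z-row coeff of v)·ratio = −(-28/5)·1 = 28/5.
New z = 36 + (28/5) = 208/5.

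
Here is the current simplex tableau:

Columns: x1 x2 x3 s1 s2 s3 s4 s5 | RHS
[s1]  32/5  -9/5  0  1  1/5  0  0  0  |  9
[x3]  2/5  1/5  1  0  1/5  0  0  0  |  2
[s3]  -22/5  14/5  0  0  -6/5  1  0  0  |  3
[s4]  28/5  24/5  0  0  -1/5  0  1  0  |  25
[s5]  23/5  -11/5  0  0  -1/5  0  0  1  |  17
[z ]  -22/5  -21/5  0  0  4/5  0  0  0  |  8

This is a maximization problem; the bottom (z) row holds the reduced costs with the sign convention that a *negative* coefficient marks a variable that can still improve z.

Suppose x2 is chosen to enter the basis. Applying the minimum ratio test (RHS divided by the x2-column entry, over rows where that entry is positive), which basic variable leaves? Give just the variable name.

s3

Ratios: row 1 (s1): entry -9/5 ≤ 0, skip; row 2 (x3): 2/(1/5) = 10; row 3 (s3): 3/(14/5) = 15/14; row 4 (s4): 25/(24/5) = 125/24; row 5 (s5): entry -11/5 ≤ 0, skip.
Minimum ratio 15/14 is in the s3 row, so s3 leaves.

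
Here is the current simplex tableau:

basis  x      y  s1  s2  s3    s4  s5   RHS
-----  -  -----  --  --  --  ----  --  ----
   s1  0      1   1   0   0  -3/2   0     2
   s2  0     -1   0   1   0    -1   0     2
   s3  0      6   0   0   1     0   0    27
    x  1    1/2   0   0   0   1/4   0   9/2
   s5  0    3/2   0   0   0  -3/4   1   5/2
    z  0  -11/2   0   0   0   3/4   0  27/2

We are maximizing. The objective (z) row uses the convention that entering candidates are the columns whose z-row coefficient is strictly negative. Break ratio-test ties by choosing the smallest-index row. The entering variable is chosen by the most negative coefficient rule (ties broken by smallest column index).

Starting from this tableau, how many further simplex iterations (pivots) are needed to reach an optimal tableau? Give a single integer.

2

pivot: y in, s5 out → z = 68/3
pivot: s4 in, s3 out → z = 34
No improving column remains; optimal.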